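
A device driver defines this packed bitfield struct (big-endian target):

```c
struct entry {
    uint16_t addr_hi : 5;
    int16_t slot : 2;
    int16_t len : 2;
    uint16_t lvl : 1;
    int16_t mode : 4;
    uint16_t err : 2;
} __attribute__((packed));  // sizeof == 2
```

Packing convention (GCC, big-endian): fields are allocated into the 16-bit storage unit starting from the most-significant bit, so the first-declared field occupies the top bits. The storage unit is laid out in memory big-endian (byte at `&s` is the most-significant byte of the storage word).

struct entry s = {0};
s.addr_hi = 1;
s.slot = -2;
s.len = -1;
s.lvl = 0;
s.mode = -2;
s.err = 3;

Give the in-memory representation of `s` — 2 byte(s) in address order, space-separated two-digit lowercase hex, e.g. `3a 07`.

0d bb

[11+:5] addr_hi=1 & 0x1f = 0x1; word=0x0800
[9+:2] slot=-2 & 0x3 = 0x2; word=0x0c00
[7+:2] len=-1 & 0x3 = 0x3; word=0x0d80
[6+:1] lvl=0 & 0x1 = 0x0; word=0x0d80
[2+:4] mode=-2 & 0xf = 0xe; word=0x0db8
[0+:2] err=3 & 0x3 = 0x3; word=0x0dbb
word = 0x0dbb → big-endian bytes:
  [0]=0x0d  [1]=0xbb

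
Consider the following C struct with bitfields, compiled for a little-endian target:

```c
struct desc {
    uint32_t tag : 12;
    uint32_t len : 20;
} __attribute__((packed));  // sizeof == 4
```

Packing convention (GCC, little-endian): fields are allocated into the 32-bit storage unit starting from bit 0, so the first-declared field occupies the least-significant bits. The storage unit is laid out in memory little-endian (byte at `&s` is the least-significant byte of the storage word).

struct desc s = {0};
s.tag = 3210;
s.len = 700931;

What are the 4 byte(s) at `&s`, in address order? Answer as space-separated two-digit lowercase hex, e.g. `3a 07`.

8a 3c 20 ab

tag:12 = 3210 → 0xc8a << 0 → word 0x00000c8a
len:20 = 700931 → 0xab203 << 12 → word 0xab203c8a
word = 0xab203c8a → little-endian bytes:
  [0]=0x8a  [1]=0x3c  [2]=0x20  [3]=0xab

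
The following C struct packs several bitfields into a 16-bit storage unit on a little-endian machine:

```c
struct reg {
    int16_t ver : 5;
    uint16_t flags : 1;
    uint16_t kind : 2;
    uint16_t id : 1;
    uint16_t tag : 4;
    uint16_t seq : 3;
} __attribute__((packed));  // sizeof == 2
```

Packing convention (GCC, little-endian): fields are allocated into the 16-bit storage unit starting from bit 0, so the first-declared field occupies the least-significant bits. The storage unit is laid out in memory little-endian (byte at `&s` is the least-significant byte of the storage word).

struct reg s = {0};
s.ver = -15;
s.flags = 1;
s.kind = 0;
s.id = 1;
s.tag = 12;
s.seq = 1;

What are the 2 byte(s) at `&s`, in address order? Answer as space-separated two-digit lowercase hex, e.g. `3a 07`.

31 39

ver (5b) val=-15 bits=0x11 at bit 0: 0x0011
flags (1b) val=1 bits=0x1 at bit 5: 0x0031
kind (2b) val=0 bits=0x0 at bit 6: 0x0031
id (1b) val=1 bits=0x1 at bit 8: 0x0131
tag (4b) val=12 bits=0xc at bit 9: 0x1931
seq (3b) val=1 bits=0x1 at bit 13: 0x3931
word = 0x3931 → little-endian bytes:
  [0]=0x31  [1]=0x39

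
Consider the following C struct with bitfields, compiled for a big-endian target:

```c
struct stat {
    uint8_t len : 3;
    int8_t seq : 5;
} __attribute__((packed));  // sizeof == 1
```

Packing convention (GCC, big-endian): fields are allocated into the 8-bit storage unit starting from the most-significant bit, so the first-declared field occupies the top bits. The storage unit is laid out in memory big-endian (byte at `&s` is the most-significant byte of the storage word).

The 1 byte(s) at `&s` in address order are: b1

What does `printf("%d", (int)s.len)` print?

5

[0]=0xb1 (big-endian) → word 0xb1
len:3 @ bit 5 → (0xb1>>5)&0x7 = 0x5  ←
seq:5 @ bit 0 → (0xb1>>0)&0x1f = 0x11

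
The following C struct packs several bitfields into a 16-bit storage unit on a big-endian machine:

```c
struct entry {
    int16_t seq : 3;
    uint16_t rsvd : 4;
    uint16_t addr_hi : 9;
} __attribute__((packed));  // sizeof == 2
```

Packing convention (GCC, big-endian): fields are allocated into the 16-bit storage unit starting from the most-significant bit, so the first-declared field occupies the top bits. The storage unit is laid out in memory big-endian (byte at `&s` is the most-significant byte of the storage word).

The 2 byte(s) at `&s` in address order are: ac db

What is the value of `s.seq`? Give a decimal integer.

[0]=0xac [1]=0xdb (big-endian) → word 0xacdb
seq:3 @ bit 13 → (0xacdb>>13)&0x7 = 0x5  ←
rsvd:4 @ bit 9 → (0xacdb>>9)&0xf = 0x6
addr_hi:9 @ bit 0 → (0xacdb>>0)&0x1ff = 0xdb
seq signed 3b, MSB=1: 5 - 8 = -3

-3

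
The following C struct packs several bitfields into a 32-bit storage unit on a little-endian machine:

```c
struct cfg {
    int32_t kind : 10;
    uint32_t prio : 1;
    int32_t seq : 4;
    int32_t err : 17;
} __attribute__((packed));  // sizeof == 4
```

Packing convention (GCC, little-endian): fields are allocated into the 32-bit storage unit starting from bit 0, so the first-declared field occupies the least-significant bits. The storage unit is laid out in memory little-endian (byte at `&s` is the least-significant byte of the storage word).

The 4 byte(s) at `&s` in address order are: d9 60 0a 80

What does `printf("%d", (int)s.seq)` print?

[0]=0xd9 [1]=0x60 [2]=0x0a [3]=0x80 (little-endian) → word 0x800a60d9
kind [0+:10] = (word>>0) & 0x3ff = 217
prio [10+:1] = (word>>10) & 0x1 = 0
seq [11+:4] = (word>>11) & 0xf = 12  ←
err [15+:17] = (word>>15) & 0x1ffff = 65556
seq signed 4b, MSB=1: 12 - 16 = -4

-4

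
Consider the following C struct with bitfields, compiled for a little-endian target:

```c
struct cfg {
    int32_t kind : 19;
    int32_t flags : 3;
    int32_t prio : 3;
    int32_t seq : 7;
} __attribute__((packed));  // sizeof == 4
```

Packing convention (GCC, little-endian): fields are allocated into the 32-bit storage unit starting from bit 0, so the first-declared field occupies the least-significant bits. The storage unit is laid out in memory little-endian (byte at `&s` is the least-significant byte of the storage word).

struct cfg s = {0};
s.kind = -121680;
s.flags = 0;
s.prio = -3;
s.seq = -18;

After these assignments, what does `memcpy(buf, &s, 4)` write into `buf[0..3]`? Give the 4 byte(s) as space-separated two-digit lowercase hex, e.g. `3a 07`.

kind:19 = -121680 → 0x624b0 << 0 → word 0x000624b0
flags:3 = 0 → 0x0 << 19 → word 0x000624b0
prio:3 = -3 → 0x5 << 22 → word 0x014624b0
seq:7 = -18 → 0x6e << 25 → word 0xdd4624b0
word = 0xdd4624b0 → little-endian bytes:
  [0]=0xb0  [1]=0x24  [2]=0x46  [3]=0xdd

b0 24 46 dd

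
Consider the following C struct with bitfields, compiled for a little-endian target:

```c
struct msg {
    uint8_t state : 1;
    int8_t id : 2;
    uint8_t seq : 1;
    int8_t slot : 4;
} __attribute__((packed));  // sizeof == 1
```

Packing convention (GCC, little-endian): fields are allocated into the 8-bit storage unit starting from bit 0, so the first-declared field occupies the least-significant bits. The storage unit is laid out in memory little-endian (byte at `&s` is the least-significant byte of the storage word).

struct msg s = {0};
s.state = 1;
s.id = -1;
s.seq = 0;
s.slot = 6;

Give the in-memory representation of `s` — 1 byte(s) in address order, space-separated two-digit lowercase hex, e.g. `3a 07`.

67

state (1b) val=1 bits=0x1 at bit 0: 0x01
id (2b) val=-1 bits=0x3 at bit 1: 0x07
seq (1b) val=0 bits=0x0 at bit 3: 0x07
slot (4b) val=6 bits=0x6 at bit 4: 0x67
word = 0x67 → little-endian bytes:
  [0]=0x67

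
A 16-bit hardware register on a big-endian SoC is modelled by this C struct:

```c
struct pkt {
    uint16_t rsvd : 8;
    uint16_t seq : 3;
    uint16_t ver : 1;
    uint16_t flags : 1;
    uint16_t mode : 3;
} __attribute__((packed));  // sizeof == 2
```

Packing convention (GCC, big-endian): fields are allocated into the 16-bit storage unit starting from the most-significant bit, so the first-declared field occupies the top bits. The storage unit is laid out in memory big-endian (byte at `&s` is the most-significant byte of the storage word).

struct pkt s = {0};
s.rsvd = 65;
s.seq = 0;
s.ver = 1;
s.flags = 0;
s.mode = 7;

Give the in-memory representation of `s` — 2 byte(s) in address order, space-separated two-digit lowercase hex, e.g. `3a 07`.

rsvd (8b) val=65 bits=0x41 at bit 8: 0x4100
seq (3b) val=0 bits=0x0 at bit 5: 0x4100
ver (1b) val=1 bits=0x1 at bit 4: 0x4110
flags (1b) val=0 bits=0x0 at bit 3: 0x4110
mode (3b) val=7 bits=0x7 at bit 0: 0x4117
word = 0x4117 → big-endian bytes:
  [0]=0x41  [1]=0x17

41 17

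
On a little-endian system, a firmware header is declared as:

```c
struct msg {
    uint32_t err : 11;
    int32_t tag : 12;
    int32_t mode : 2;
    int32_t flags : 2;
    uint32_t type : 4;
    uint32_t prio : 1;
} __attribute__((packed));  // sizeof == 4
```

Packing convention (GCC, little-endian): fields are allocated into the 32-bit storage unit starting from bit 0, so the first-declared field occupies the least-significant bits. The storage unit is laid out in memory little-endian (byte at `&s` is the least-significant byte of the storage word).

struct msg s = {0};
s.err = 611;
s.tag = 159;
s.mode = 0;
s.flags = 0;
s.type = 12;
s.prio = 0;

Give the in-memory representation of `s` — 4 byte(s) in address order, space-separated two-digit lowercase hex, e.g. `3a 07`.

63 fa 04 60

err (11b) val=611 bits=0x263 at bit 0: 0x00000263
tag (12b) val=159 bits=0x9f at bit 11: 0x0004fa63
mode (2b) val=0 bits=0x0 at bit 23: 0x0004fa63
flags (2b) val=0 bits=0x0 at bit 25: 0x0004fa63
type (4b) val=12 bits=0xc at bit 27: 0x6004fa63
prio (1b) val=0 bits=0x0 at bit 31: 0x6004fa63
word = 0x6004fa63 → little-endian bytes:
  [0]=0x63  [1]=0xfa  [2]=0x04  [3]=0x60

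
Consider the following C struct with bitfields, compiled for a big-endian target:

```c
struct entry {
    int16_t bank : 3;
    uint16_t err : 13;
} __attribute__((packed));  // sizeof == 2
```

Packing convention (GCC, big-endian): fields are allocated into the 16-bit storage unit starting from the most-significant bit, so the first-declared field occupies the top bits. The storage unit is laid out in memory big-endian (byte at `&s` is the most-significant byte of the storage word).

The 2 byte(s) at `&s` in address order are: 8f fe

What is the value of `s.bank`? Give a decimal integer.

[0]=0x8f [1]=0xfe (big-endian) → word 0x8ffe
bank [13+:3] = (word>>13) & 0x7 = 4  ←
err [0+:13] = (word>>0) & 0x1fff = 4094
bank signed 3b, MSB=1: 4 - 8 = -4

-4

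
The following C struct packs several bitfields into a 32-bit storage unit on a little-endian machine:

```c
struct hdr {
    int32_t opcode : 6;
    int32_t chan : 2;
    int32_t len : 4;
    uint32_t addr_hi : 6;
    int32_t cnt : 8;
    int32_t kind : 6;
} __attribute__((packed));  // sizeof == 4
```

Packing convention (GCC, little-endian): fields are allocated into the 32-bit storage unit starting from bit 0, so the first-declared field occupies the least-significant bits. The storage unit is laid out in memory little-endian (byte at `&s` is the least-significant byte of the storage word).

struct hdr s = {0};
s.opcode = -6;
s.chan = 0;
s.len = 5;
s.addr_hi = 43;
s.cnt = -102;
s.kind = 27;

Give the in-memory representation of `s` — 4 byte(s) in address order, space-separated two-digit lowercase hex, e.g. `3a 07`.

opcode:6 = -6 → 0x3a << 0 → word 0x0000003a
chan:2 = 0 → 0x0 << 6 → word 0x0000003a
len:4 = 5 → 0x5 << 8 → word 0x0000053a
addr_hi:6 = 43 → 0x2b << 12 → word 0x0002b53a
cnt:8 = -102 → 0x9a << 18 → word 0x026ab53a
kind:6 = 27 → 0x1b << 26 → word 0x6e6ab53a
word = 0x6e6ab53a → little-endian bytes:
  [0]=0x3a  [1]=0xb5  [2]=0x6a  [3]=0x6e

3a b5 6a 6e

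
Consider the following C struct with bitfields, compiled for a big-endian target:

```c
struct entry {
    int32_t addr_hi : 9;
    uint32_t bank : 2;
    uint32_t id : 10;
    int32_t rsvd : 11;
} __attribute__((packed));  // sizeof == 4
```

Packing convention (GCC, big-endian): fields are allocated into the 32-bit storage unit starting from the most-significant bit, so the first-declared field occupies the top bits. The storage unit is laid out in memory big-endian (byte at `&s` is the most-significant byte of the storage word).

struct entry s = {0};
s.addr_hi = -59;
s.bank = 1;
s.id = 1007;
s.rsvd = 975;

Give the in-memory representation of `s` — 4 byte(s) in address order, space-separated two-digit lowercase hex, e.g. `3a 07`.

addr_hi:9 = -59 → 0x1c5 << 23 → word 0xe2800000
bank:2 = 1 → 0x1 << 21 → word 0xe2a00000
id:10 = 1007 → 0x3ef << 11 → word 0xe2bf7800
rsvd:11 = 975 → 0x3cf << 0 → word 0xe2bf7bcf
word = 0xe2bf7bcf → big-endian bytes:
  [0]=0xe2  [1]=0xbf  [2]=0x7b  [3]=0xcf

e2 bf 7b cf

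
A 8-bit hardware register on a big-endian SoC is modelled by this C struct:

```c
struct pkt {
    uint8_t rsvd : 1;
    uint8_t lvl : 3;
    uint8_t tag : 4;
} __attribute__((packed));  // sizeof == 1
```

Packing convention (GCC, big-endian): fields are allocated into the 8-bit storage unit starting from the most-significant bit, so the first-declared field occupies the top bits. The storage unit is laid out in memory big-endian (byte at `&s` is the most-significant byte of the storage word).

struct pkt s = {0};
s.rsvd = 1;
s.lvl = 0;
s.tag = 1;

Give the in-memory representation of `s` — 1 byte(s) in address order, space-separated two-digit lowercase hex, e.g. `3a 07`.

81

rsvd (1b) val=1 bits=0x1 at bit 7: 0x80
lvl (3b) val=0 bits=0x0 at bit 4: 0x80
tag (4b) val=1 bits=0x1 at bit 0: 0x81
word = 0x81 → big-endian bytes:
  [0]=0x81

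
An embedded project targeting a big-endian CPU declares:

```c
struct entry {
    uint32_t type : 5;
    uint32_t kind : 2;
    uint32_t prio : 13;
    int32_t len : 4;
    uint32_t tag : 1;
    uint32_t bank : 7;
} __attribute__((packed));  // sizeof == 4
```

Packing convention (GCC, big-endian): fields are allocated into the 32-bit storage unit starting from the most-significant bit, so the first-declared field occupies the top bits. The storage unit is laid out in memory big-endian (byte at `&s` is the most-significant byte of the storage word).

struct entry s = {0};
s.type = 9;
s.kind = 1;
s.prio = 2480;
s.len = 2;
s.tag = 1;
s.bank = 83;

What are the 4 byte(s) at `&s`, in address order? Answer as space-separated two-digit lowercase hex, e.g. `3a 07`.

type:5 = 9 → 0x9 << 27 → word 0x48000000
kind:2 = 1 → 0x1 << 25 → word 0x4a000000
prio:13 = 2480 → 0x9b0 << 12 → word 0x4a9b0000
len:4 = 2 → 0x2 << 8 → word 0x4a9b0200
tag:1 = 1 → 0x1 << 7 → word 0x4a9b0280
bank:7 = 83 → 0x53 << 0 → word 0x4a9b02d3
word = 0x4a9b02d3 → big-endian bytes:
  [0]=0x4a  [1]=0x9b  [2]=0x02  [3]=0xd3

4a 9b 02 d3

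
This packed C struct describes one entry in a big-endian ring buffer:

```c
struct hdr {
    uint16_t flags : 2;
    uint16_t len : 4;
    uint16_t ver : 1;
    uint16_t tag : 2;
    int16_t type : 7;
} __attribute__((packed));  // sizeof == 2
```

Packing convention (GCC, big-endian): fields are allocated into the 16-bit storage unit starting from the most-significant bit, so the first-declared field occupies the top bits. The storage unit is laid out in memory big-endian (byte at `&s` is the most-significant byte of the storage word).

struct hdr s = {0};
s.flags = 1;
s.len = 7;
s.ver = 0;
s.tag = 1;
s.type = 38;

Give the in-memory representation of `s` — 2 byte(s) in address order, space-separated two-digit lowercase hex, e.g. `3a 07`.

[14+:2] flags=1 & 0x3 = 0x1; word=0x4000
[10+:4] len=7 & 0xf = 0x7; word=0x5c00
[9+:1] ver=0 & 0x1 = 0x0; word=0x5c00
[7+:2] tag=1 & 0x3 = 0x1; word=0x5c80
[0+:7] type=38 & 0x7f = 0x26; word=0x5ca6
word = 0x5ca6 → big-endian bytes:
  [0]=0x5c  [1]=0xa6

5c a6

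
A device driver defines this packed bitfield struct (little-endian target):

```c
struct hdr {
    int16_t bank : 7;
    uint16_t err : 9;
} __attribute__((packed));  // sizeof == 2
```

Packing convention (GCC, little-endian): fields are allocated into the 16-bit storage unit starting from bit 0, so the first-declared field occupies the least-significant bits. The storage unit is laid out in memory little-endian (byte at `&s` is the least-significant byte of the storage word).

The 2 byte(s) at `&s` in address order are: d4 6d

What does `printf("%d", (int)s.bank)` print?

[0]=0xd4 [1]=0x6d (little-endian) → word 0x6dd4
bank [0+:7] = (word>>0) & 0x7f = 84  ←
err [7+:9] = (word>>7) & 0x1ff = 219
bank signed 7b, MSB=1: 84 - 128 = -44

-44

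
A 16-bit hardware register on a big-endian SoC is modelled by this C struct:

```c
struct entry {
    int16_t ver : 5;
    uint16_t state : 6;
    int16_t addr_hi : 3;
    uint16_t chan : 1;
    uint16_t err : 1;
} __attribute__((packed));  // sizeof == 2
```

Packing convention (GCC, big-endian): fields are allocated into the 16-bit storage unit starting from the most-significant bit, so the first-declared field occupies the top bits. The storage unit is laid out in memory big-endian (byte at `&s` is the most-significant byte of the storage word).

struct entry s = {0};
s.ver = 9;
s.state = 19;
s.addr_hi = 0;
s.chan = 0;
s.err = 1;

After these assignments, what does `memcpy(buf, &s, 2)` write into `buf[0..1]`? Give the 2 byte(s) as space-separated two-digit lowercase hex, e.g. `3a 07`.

ver:5 = 9 → 0x9 << 11 → word 0x4800
state:6 = 19 → 0x13 << 5 → word 0x4a60
addr_hi:3 = 0 → 0x0 << 2 → word 0x4a60
chan:1 = 0 → 0x0 << 1 → word 0x4a60
err:1 = 1 → 0x1 << 0 → word 0x4a61
word = 0x4a61 → big-endian bytes:
  [0]=0x4a  [1]=0x61

4a 61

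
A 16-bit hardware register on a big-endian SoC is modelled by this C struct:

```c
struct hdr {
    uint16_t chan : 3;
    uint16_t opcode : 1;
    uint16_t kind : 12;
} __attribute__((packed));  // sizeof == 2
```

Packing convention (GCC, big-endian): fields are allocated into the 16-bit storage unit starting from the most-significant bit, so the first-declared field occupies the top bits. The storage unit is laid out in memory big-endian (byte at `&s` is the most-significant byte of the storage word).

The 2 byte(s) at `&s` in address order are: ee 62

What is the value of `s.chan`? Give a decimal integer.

7

[0]=0xee [1]=0x62 (big-endian) → word 0xee62
chan:3 @ bit 13 → (0xee62>>13)&0x7 = 0x7  ←
opcode:1 @ bit 12 → (0xee62>>12)&0x1 = 0x0
kind:12 @ bit 0 → (0xee62>>0)&0xfff = 0xe62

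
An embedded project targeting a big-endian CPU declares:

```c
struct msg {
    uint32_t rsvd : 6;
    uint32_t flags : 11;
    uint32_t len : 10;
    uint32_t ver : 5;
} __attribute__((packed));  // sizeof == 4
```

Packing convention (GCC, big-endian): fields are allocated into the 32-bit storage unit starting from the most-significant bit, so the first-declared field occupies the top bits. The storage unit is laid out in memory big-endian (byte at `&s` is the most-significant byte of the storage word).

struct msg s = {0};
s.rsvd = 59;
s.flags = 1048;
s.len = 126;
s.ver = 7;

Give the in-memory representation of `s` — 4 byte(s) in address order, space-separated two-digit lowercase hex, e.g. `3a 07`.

[26+:6] rsvd=59 & 0x3f = 0x3b; word=0xec000000
[15+:11] flags=1048 & 0x7ff = 0x418; word=0xee0c0000
[5+:10] len=126 & 0x3ff = 0x7e; word=0xee0c0fc0
[0+:5] ver=7 & 0x1f = 0x7; word=0xee0c0fc7
word = 0xee0c0fc7 → big-endian bytes:
  [0]=0xee  [1]=0x0c  [2]=0x0f  [3]=0xc7

ee 0c 0f c7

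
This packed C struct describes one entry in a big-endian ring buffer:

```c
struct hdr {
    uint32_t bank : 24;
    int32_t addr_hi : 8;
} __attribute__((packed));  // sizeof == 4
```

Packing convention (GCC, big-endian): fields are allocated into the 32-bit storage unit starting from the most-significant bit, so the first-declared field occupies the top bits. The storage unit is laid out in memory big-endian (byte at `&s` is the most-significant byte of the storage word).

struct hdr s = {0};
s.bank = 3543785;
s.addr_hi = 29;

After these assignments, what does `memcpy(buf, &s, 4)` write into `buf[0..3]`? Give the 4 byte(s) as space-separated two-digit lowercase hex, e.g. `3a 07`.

36 12 e9 1d

[8+:24] bank=3543785 & 0xffffff = 0x3612e9; word=0x3612e900
[0+:8] addr_hi=29 & 0xff = 0x1d; word=0x3612e91d
word = 0x3612e91d → big-endian bytes:
  [0]=0x36  [1]=0x12  [2]=0xe9  [3]=0x1d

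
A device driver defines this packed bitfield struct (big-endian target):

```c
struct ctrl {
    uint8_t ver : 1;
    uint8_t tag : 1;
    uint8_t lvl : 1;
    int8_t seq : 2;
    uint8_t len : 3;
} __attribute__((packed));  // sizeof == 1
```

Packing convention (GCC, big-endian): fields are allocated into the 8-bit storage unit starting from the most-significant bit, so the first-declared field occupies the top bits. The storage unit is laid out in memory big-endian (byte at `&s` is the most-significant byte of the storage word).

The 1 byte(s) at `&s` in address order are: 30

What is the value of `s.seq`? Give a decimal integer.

-2

[0]=0x30 (big-endian) → word 0x30
ver [7+:1] = (word>>7) & 0x1 = 0
tag [6+:1] = (word>>6) & 0x1 = 0
lvl [5+:1] = (word>>5) & 0x1 = 1
seq [3+:2] = (word>>3) & 0x3 = 2  ←
len [0+:3] = (word>>0) & 0x7 = 0
seq signed 2b, MSB=1: 2 - 4 = -2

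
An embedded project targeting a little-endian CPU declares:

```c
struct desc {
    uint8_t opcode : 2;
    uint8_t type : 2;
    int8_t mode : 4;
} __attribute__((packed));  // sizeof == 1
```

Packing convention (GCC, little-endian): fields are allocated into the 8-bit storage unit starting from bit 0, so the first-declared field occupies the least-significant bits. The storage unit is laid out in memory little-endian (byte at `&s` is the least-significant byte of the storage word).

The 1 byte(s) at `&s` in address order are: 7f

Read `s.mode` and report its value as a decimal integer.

7

[0]=0x7f (little-endian) → word 0x7f
opcode:2 @ bit 0 → (0x7f>>0)&0x3 = 0x3
type:2 @ bit 2 → (0x7f>>2)&0x3 = 0x3
mode:4 @ bit 4 → (0x7f>>4)&0xf = 0x7  ←
mode signed 4b, MSB=0: value = 7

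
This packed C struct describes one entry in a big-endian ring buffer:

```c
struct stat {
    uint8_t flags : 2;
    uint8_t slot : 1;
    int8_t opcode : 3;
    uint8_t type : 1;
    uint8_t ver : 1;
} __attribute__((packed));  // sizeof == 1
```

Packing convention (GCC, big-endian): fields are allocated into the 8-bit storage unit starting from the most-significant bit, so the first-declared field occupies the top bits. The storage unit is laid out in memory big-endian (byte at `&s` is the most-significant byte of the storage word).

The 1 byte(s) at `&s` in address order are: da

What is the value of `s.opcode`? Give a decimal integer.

[0]=0xda (big-endian) → word 0xda
flags [6+:2] = (word>>6) & 0x3 = 3
slot [5+:1] = (word>>5) & 0x1 = 0
opcode [2+:3] = (word>>2) & 0x7 = 6  ←
type [1+:1] = (word>>1) & 0x1 = 1
ver [0+:1] = (word>>0) & 0x1 = 0
opcode signed 3b, MSB=1: 6 - 8 = -2

-2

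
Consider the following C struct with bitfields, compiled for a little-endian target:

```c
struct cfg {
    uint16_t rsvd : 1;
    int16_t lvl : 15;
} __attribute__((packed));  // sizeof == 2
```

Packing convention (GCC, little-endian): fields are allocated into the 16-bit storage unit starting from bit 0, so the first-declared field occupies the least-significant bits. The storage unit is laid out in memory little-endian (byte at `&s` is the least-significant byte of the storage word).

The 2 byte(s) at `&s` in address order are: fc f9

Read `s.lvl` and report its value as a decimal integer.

-770

[0]=0xfc [1]=0xf9 (little-endian) → word 0xf9fc
rsvd:1 @ bit 0 → (0xf9fc>>0)&0x1 = 0x0
lvl:15 @ bit 1 → (0xf9fc>>1)&0x7fff = 0x7cfe  ←
lvl signed 15b, MSB=1: 31998 - 32768 = -770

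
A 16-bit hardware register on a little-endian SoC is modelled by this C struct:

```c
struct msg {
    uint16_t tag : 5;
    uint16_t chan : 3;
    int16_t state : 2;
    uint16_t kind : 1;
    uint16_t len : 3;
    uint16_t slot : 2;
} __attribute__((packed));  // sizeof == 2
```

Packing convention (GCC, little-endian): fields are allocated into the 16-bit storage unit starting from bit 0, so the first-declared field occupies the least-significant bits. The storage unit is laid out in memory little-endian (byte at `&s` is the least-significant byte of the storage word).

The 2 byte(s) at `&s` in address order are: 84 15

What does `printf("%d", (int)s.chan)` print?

[0]=0x84 [1]=0x15 (little-endian) → word 0x1584
tag [0+:5] = (word>>0) & 0x1f = 4
chan [5+:3] = (word>>5) & 0x7 = 4  ←
state [8+:2] = (word>>8) & 0x3 = 1
kind [10+:1] = (word>>10) & 0x1 = 1
len [11+:3] = (word>>11) & 0x7 = 2
slot [14+:2] = (word>>14) & 0x3 = 0

4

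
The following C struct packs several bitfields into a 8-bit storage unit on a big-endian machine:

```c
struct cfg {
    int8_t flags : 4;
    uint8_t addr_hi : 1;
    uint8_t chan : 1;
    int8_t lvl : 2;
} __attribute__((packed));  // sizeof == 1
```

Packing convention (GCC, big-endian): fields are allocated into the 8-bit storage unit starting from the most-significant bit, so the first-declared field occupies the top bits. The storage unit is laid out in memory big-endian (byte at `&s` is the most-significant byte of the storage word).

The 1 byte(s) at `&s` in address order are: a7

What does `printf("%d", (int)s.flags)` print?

[0]=0xa7 (big-endian) → word 0xa7
flags [4+:4] = (word>>4) & 0xf = 10  ←
addr_hi [3+:1] = (word>>3) & 0x1 = 0
chan [2+:1] = (word>>2) & 0x1 = 1
lvl [0+:2] = (word>>0) & 0x3 = 3
flags signed 4b, MSB=1: 10 - 16 = -6

-6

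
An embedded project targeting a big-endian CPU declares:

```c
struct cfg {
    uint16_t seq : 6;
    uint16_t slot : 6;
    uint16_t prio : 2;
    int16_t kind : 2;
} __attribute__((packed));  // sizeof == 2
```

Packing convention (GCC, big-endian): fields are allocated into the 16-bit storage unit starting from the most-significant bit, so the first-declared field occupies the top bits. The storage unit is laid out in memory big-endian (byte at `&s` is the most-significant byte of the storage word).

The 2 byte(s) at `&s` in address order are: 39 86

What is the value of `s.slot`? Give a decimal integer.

24

[0]=0x39 [1]=0x86 (big-endian) → word 0x3986
seq [10+:6] = (word>>10) & 0x3f = 14
slot [4+:6] = (word>>4) & 0x3f = 24  ←
prio [2+:2] = (word>>2) & 0x3 = 1
kind [0+:2] = (word>>0) & 0x3 = 2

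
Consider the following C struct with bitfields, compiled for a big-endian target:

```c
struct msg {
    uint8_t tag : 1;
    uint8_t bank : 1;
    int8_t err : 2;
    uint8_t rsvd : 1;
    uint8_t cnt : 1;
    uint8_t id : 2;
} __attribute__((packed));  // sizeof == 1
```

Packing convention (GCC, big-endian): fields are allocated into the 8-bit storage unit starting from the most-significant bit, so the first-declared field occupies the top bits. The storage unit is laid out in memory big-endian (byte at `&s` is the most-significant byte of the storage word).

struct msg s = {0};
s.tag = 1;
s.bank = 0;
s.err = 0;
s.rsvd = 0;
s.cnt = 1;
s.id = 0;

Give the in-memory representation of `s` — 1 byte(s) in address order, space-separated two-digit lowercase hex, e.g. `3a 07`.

84

tag:1 = 1 → 0x1 << 7 → word 0x80
bank:1 = 0 → 0x0 << 6 → word 0x80
err:2 = 0 → 0x0 << 4 → word 0x80
rsvd:1 = 0 → 0x0 << 3 → word 0x80
cnt:1 = 1 → 0x1 << 2 → word 0x84
id:2 = 0 → 0x0 << 0 → word 0x84
word = 0x84 → big-endian bytes:
  [0]=0x84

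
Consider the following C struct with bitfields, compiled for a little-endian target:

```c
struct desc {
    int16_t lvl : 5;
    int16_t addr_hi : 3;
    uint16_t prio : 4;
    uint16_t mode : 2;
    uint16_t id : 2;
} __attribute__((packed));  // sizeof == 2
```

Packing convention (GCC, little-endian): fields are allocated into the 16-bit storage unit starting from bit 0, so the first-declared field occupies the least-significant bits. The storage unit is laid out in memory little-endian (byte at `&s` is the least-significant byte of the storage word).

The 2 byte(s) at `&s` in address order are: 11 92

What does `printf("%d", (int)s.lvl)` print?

[0]=0x11 [1]=0x92 (little-endian) → word 0x9211
lvl [0+:5] = (word>>0) & 0x1f = 17  ←
addr_hi [5+:3] = (word>>5) & 0x7 = 0
prio [8+:4] = (word>>8) & 0xf = 2
mode [12+:2] = (word>>12) & 0x3 = 1
id [14+:2] = (word>>14) & 0x3 = 2
lvl signed 5b, MSB=1: 17 - 32 = -15

-15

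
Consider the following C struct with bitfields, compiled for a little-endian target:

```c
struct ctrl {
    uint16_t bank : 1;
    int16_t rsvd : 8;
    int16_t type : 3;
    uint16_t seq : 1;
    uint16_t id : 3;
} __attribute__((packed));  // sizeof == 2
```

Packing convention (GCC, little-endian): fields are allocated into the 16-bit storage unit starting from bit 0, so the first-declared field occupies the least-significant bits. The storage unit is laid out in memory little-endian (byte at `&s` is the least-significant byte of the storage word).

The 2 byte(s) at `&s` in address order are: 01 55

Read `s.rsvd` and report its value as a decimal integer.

-128

[0]=0x01 [1]=0x55 (little-endian) → word 0x5501
bank [0+:1] = (word>>0) & 0x1 = 1
rsvd [1+:8] = (word>>1) & 0xff = 128  ←
type [9+:3] = (word>>9) & 0x7 = 2
seq [12+:1] = (word>>12) & 0x1 = 1
id [13+:3] = (word>>13) & 0x7 = 2
rsvd signed 8b, MSB=1: 128 - 256 = -128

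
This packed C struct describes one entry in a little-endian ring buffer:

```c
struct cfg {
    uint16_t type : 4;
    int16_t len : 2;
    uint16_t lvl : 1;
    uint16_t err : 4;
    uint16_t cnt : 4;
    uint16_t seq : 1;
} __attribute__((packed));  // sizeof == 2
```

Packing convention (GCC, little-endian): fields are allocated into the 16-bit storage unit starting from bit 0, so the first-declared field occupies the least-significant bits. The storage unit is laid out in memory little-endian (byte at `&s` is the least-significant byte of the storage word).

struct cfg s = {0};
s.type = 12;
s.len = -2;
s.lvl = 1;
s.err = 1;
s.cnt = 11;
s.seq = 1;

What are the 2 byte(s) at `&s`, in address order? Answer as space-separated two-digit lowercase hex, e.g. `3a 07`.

ec d8

type:4 = 12 → 0xc << 0 → word 0x000c
len:2 = -2 → 0x2 << 4 → word 0x002c
lvl:1 = 1 → 0x1 << 6 → word 0x006c
err:4 = 1 → 0x1 << 7 → word 0x00ec
cnt:4 = 11 → 0xb << 11 → word 0x58ec
seq:1 = 1 → 0x1 << 15 → word 0xd8ec
word = 0xd8ec → little-endian bytes:
  [0]=0xec  [1]=0xd8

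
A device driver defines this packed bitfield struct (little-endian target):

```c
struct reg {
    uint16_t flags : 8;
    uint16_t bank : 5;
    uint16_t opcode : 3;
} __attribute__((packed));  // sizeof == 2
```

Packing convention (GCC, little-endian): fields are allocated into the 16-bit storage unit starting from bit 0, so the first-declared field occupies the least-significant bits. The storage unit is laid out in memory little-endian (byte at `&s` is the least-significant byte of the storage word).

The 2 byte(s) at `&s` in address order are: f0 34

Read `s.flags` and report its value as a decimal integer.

[0]=0xf0 [1]=0x34 (little-endian) → word 0x34f0
flags [0+:8] = (word>>0) & 0xff = 240  ←
bank [8+:5] = (word>>8) & 0x1f = 20
opcode [13+:3] = (word>>13) & 0x7 = 1

240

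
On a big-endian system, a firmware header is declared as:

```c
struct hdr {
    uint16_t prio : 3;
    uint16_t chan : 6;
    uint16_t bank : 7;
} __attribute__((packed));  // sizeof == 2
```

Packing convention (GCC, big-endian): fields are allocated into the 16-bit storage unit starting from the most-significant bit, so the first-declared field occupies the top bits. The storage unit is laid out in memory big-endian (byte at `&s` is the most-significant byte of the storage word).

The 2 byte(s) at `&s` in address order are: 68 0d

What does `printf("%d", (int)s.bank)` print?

[0]=0x68 [1]=0x0d (big-endian) → word 0x680d
prio:3 @ bit 13 → (0x680d>>13)&0x7 = 0x3
chan:6 @ bit 7 → (0x680d>>7)&0x3f = 0x10
bank:7 @ bit 0 → (0x680d>>0)&0x7f = 0xd  ←

13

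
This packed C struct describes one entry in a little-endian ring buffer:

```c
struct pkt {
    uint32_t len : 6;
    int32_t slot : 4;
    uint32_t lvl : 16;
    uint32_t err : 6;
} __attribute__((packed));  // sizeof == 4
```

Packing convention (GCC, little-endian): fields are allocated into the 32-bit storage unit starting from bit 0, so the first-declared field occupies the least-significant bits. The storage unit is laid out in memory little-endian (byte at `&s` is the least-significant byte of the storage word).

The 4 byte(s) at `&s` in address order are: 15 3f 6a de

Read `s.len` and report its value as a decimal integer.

[0]=0x15 [1]=0x3f [2]=0x6a [3]=0xde (little-endian) → word 0xde6a3f15
len:6 @ bit 0 → (0xde6a3f15>>0)&0x3f = 0x15  ←
slot:4 @ bit 6 → (0xde6a3f15>>6)&0xf = 0xc
lvl:16 @ bit 10 → (0xde6a3f15>>10)&0xffff = 0x9a8f
err:6 @ bit 26 → (0xde6a3f15>>26)&0x3f = 0x37

21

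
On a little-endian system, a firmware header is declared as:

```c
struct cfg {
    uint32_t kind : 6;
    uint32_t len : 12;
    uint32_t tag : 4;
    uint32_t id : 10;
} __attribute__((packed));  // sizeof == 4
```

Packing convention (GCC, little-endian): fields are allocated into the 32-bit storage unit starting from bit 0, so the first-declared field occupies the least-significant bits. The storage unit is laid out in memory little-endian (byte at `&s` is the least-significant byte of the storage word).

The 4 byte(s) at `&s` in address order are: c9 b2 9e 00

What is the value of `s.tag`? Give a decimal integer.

7

[0]=0xc9 [1]=0xb2 [2]=0x9e [3]=0x00 (little-endian) → word 0x009eb2c9
kind:6 @ bit 0 → (0x009eb2c9>>0)&0x3f = 0x9
len:12 @ bit 6 → (0x009eb2c9>>6)&0xfff = 0xacb
tag:4 @ bit 18 → (0x009eb2c9>>18)&0xf = 0x7  ←
id:10 @ bit 22 → (0x009eb2c9>>22)&0x3ff = 0x2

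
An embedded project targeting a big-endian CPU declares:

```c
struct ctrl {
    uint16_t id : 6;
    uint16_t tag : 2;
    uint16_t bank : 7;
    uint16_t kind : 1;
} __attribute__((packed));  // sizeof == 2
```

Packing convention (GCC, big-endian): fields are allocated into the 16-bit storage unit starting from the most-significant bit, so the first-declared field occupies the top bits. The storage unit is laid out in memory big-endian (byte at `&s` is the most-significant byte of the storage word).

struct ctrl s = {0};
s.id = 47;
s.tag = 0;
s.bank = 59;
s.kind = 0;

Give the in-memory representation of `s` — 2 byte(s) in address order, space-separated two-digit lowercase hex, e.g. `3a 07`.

id:6 = 47 → 0x2f << 10 → word 0xbc00
tag:2 = 0 → 0x0 << 8 → word 0xbc00
bank:7 = 59 → 0x3b << 1 → word 0xbc76
kind:1 = 0 → 0x0 << 0 → word 0xbc76
word = 0xbc76 → big-endian bytes:
  [0]=0xbc  [1]=0x76

bc 76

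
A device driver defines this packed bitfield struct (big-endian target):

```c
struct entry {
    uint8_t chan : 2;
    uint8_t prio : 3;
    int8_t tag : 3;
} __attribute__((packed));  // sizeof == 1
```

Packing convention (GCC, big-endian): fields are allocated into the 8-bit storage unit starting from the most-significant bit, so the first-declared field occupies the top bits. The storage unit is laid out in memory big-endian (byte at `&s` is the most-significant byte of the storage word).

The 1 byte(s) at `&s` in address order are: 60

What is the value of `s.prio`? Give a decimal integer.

[0]=0x60 (big-endian) → word 0x60
chan:2 @ bit 6 → (0x60>>6)&0x3 = 0x1
prio:3 @ bit 3 → (0x60>>3)&0x7 = 0x4  ←
tag:3 @ bit 0 → (0x60>>0)&0x7 = 0x0

4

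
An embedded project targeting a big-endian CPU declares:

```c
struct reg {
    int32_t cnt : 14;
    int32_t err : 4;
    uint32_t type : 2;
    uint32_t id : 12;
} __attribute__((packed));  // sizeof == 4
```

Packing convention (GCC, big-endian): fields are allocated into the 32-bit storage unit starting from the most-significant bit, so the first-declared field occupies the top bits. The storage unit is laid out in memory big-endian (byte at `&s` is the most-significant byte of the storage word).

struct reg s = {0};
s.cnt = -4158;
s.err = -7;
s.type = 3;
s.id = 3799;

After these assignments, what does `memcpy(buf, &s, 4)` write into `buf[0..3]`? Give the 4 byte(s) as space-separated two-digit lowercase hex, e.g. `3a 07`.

cnt:14 = -4158 → 0x2fc2 << 18 → word 0xbf080000
err:4 = -7 → 0x9 << 14 → word 0xbf0a4000
type:2 = 3 → 0x3 << 12 → word 0xbf0a7000
id:12 = 3799 → 0xed7 << 0 → word 0xbf0a7ed7
word = 0xbf0a7ed7 → big-endian bytes:
  [0]=0xbf  [1]=0x0a  [2]=0x7e  [3]=0xd7

bf 0a 7e d7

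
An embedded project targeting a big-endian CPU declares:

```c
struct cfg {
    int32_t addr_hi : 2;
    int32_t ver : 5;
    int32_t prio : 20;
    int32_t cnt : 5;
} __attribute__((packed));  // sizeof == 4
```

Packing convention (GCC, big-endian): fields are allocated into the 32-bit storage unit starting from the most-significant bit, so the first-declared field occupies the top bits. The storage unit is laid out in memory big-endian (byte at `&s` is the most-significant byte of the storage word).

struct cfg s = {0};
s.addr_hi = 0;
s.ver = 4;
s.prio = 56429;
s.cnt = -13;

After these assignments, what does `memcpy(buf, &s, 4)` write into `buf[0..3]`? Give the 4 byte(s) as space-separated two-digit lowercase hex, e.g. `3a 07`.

addr_hi (2b) val=0 bits=0x0 at bit 30: 0x00000000
ver (5b) val=4 bits=0x4 at bit 25: 0x08000000
prio (20b) val=56429 bits=0xdc6d at bit 5: 0x081b8da0
cnt (5b) val=-13 bits=0x13 at bit 0: 0x081b8db3
word = 0x081b8db3 → big-endian bytes:
  [0]=0x08  [1]=0x1b  [2]=0x8d  [3]=0xb3

08 1b 8d b3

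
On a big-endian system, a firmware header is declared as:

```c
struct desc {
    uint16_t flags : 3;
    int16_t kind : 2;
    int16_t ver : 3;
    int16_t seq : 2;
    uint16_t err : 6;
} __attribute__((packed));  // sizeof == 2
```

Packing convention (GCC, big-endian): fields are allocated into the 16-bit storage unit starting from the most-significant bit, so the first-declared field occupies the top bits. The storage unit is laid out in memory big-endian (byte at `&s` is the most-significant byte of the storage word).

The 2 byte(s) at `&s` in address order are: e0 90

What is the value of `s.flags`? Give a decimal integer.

[0]=0xe0 [1]=0x90 (big-endian) → word 0xe090
flags [13+:3] = (word>>13) & 0x7 = 7  ←
kind [11+:2] = (word>>11) & 0x3 = 0
ver [8+:3] = (word>>8) & 0x7 = 0
seq [6+:2] = (word>>6) & 0x3 = 2
err [0+:6] = (word>>0) & 0x3f = 16

7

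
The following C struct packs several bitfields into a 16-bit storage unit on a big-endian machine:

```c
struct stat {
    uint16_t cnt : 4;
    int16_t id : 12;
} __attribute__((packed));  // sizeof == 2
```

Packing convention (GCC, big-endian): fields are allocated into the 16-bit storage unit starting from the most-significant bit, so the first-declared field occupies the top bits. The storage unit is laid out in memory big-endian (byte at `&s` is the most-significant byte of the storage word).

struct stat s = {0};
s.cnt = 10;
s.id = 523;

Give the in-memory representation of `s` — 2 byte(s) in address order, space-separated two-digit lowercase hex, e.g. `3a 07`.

cnt (4b) val=10 bits=0xa at bit 12: 0xa000
id (12b) val=523 bits=0x20b at bit 0: 0xa20b
word = 0xa20b → big-endian bytes:
  [0]=0xa2  [1]=0x0b

a2 0b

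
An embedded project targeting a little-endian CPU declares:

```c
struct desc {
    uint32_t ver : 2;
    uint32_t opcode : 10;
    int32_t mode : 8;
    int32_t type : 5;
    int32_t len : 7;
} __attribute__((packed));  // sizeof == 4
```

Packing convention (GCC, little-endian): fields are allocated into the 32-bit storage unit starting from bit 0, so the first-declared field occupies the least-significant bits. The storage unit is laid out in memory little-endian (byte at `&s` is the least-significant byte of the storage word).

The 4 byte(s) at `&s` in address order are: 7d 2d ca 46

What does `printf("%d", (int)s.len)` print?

35

[0]=0x7d [1]=0x2d [2]=0xca [3]=0x46 (little-endian) → word 0x46ca2d7d
ver:2 @ bit 0 → (0x46ca2d7d>>0)&0x3 = 0x1
opcode:10 @ bit 2 → (0x46ca2d7d>>2)&0x3ff = 0x35f
mode:8 @ bit 12 → (0x46ca2d7d>>12)&0xff = 0xa2
type:5 @ bit 20 → (0x46ca2d7d>>20)&0x1f = 0xc
len:7 @ bit 25 → (0x46ca2d7d>>25)&0x7f = 0x23  ←
len signed 7b, MSB=0: value = 35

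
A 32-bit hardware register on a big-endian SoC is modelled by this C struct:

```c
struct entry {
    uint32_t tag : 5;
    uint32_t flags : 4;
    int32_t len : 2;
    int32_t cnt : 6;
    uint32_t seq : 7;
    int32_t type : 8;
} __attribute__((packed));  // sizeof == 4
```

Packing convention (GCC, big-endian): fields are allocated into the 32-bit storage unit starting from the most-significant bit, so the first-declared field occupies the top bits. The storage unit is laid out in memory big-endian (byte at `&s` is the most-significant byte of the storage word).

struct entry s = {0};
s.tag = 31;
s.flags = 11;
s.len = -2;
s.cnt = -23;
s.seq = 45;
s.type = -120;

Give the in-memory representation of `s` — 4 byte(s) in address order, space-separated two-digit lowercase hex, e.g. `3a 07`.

fd d4 ad 88

[27+:5] tag=31 & 0x1f = 0x1f; word=0xf8000000
[23+:4] flags=11 & 0xf = 0xb; word=0xfd800000
[21+:2] len=-2 & 0x3 = 0x2; word=0xfdc00000
[15+:6] cnt=-23 & 0x3f = 0x29; word=0xfdd48000
[8+:7] seq=45 & 0x7f = 0x2d; word=0xfdd4ad00
[0+:8] type=-120 & 0xff = 0x88; word=0xfdd4ad88
word = 0xfdd4ad88 → big-endian bytes:
  [0]=0xfd  [1]=0xd4  [2]=0xad  [3]=0x88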